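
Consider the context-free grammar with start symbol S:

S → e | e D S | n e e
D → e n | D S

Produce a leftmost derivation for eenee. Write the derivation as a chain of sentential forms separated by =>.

S=>eDS=>eDSS=>eenSS=>eeneS=>eenee

S => eDS   [S → e D S]
eDS => eDSS   [D → D S]
eDSS => eenSS   [D → e n]
eenSS => eeneS   [S → e]
eeneS => eenee   [S → e]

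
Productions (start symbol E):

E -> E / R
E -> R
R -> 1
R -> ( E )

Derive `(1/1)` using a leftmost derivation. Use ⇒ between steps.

E ⇒ R   [E -> R]
R ⇒ (E)   [R -> ( E )]
(E) ⇒ (E/R)   [E -> E / R]
(E/R) ⇒ (R/R)   [E -> R]
(R/R) ⇒ (1/R)   [R -> 1]
(1/R) ⇒ (1/1)   [R -> 1]

E⇒R⇒(E)⇒(E/R)⇒(R/R)⇒(1/R)⇒(1/1)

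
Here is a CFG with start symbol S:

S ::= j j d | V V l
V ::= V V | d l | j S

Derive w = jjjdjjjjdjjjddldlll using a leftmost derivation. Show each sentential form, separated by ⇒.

S ⇒ VVl ⇒ jSVl ⇒ jjjdVl ⇒ jjjdjSl ⇒ jjjdjVVll ⇒ jjjdjVVVll ⇒ jjjdjVVVVll ⇒ jjjdjjSVVVll ⇒ jjjdjjjjdVVVll ⇒ jjjdjjjjdjSVVll ⇒ jjjdjjjjdjjjdVVll ⇒ jjjdjjjjdjjjddlVll ⇒ jjjdjjjjdjjjddldlll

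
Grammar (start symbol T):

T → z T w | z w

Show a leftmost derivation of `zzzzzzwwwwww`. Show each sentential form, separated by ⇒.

T⇒zTw⇒zzTww⇒zzzTwww⇒zzzzTwwww⇒zzzzzTwwwww⇒zzzzzzwwwwww

T ⇒ zTw   [T → z T w]
zTw ⇒ zzTww   [T → z T w]
zzTww ⇒ zzzTwww   [T → z T w]
zzzTwww ⇒ zzzzTwwww   [T → z T w]
zzzzTwwww ⇒ zzzzzTwwwww   [T → z T w]
zzzzzTwwwww ⇒ zzzzzzwwwwww   [T → z w]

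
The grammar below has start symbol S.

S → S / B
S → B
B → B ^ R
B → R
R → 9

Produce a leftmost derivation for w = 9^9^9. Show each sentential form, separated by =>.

S => B => B^R => B^R^R => R^R^R => 9^R^R => 9^9^R => 9^9^9

S => B   [S → B]
B => B^R   [B → B ^ R]
B^R => B^R^R   [B → B ^ R]
B^R^R => R^R^R   [B → R]
R^R^R => 9^R^R   [R → 9]
9^R^R => 9^9^R   [R → 9]
9^9^R => 9^9^9   [R → 9]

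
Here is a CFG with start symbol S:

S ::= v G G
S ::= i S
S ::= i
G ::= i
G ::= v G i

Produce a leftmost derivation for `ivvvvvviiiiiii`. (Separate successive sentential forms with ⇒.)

S ⇒ iS ⇒ ivGG ⇒ ivvGiG ⇒ ivvvGiiG ⇒ ivvvvGiiiG ⇒ ivvvvvGiiiiG ⇒ ivvvvvvGiiiiiG ⇒ ivvvvvviiiiiiG ⇒ ivvvvvviiiiiii

S ⇒ iS   [S ::= i S]
iS ⇒ ivGG   [S ::= v G G]
ivGG ⇒ ivvGiG   [G ::= v G i]
ivvGiG ⇒ ivvvGiiG   [G ::= v G i]
ivvvGiiG ⇒ ivvvvGiiiG   [G ::= v G i]
ivvvvGiiiG ⇒ ivvvvvGiiiiG   [G ::= v G i]
ivvvvvGiiiiG ⇒ ivvvvvvGiiiiiG   [G ::= v G i]
ivvvvvvGiiiiiG ⇒ ivvvvvviiiiiiG   [G ::= i]
ivvvvvviiiiiiG ⇒ ivvvvvviiiiiii   [G ::= i]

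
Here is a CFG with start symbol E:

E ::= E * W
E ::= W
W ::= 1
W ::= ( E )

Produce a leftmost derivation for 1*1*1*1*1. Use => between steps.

E => E*W   [E ::= E * W]
E*W => E*W*W   [E ::= E * W]
E*W*W => E*W*W*W   [E ::= E * W]
E*W*W*W => E*W*W*W*W   [E ::= E * W]
E*W*W*W*W => W*W*W*W*W   [E ::= W]
W*W*W*W*W => 1*W*W*W*W   [W ::= 1]
1*W*W*W*W => 1*1*W*W*W   [W ::= 1]
1*1*W*W*W => 1*1*1*W*W   [W ::= 1]
1*1*1*W*W => 1*1*1*1*W   [W ::= 1]
1*1*1*1*W => 1*1*1*1*1   [W ::= 1]

E=>E*W=>E*W*W=>E*W*W*W=>E*W*W*W*W=>W*W*W*W*W=>1*W*W*W*W=>1*1*W*W*W=>1*1*1*W*W=>1*1*1*1*W=>1*1*1*1*1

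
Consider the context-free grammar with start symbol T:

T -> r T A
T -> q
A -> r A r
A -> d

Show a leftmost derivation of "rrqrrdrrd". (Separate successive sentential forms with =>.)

T => rTA => rrTAA => rrqAA => rrqrArA => rrqrrArrA => rrqrrdrrA => rrqrrdrrd

T => rTA   [T -> r T A]
rTA => rrTAA   [T -> r T A]
rrTAA => rrqAA   [T -> q]
rrqAA => rrqrArA   [A -> r A r]
rrqrArA => rrqrrArrA   [A -> r A r]
rrqrrArrA => rrqrrdrrA   [A -> d]
rrqrrdrrA => rrqrrdrrd   [A -> d]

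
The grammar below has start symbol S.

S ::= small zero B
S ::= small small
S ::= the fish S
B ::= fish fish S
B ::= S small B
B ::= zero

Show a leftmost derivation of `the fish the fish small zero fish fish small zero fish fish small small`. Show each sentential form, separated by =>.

S => the fish S => the fish the fish S => the fish the fish small zero B => the fish the fish small zero fish fish S => the fish the fish small zero fish fish small zero B => the fish the fish small zero fish fish small zero fish fish S => the fish the fish small zero fish fish small zero fish fish small small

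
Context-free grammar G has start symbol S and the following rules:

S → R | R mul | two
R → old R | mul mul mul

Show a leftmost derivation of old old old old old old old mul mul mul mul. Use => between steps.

S => R mul   [S → R mul]
R mul => old R mul   [R → old R]
old R mul => old old R mul   [R → old R]
old old R mul => old old old R mul   [R → old R]
old old old R mul => old old old old R mul   [R → old R]
old old old old R mul => old old old old old R mul   [R → old R]
old old old old old R mul => old old old old old old R mul   [R → old R]
old old old old old old R mul => old old old old old old old R mul   [R → old R]
old old old old old old old R mul => old old old old old old old mul mul mul mul   [R → mul mul mul]

S => R mul => old R mul => old old R mul => old old old R mul => old old old old R mul => old old old old old R mul => old old old old old old R mul => old old old old old old old R mul => old old old old old old old mul mul mul mul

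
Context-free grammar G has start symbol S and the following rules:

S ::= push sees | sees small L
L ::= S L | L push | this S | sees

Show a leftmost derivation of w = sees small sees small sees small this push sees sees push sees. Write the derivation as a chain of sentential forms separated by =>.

S => sees small L => sees small S L => sees small sees small L L => sees small sees small L push L => sees small sees small S L push L => sees small sees small sees small L L push L => sees small sees small sees small this S L push L => sees small sees small sees small this push sees L push L => sees small sees small sees small this push sees sees push L => sees small sees small sees small this push sees sees push sees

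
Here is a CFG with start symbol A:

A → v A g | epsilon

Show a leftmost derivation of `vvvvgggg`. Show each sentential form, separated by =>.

A => vAg => vvAgg => vvvAggg => vvvvAgggg => vvvvgggg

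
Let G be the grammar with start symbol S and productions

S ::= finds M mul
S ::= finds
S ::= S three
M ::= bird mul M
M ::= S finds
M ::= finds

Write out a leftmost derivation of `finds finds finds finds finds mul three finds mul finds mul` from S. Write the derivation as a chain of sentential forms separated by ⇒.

S ⇒ finds M mul   [S ::= finds M mul]
finds M mul ⇒ finds S finds mul   [M ::= S finds]
finds S finds mul ⇒ finds finds M mul finds mul   [S ::= finds M mul]
finds finds M mul finds mul ⇒ finds finds S finds mul finds mul   [M ::= S finds]
finds finds S finds mul finds mul ⇒ finds finds S three finds mul finds mul   [S ::= S three]
finds finds S three finds mul finds mul ⇒ finds finds finds M mul three finds mul finds mul   [S ::= finds M mul]
finds finds finds M mul three finds mul finds mul ⇒ finds finds finds S finds mul three finds mul finds mul   [M ::= S finds]
finds finds finds S finds mul three finds mul finds mul ⇒ finds finds finds finds finds mul three finds mul finds mul   [S ::= finds]

S ⇒ finds M mul ⇒ finds S finds mul ⇒ finds finds M mul finds mul ⇒ finds finds S finds mul finds mul ⇒ finds finds S three finds mul finds mul ⇒ finds finds finds M mul three finds mul finds mul ⇒ finds finds finds S finds mul three finds mul finds mul ⇒ finds finds finds finds finds mul three finds mul finds mul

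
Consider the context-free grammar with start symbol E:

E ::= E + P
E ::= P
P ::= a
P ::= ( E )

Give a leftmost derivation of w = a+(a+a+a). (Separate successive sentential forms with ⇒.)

E ⇒ E+P ⇒ P+P ⇒ a+P ⇒ a+(E) ⇒ a+(E+P) ⇒ a+(E+P+P) ⇒ a+(P+P+P) ⇒ a+(a+P+P) ⇒ a+(a+a+P) ⇒ a+(a+a+a)

E ⇒ E+P   [E ::= E + P]
E+P ⇒ P+P   [E ::= P]
P+P ⇒ a+P   [P ::= a]
a+P ⇒ a+(E)   [P ::= ( E )]
a+(E) ⇒ a+(E+P)   [E ::= E + P]
a+(E+P) ⇒ a+(E+P+P)   [E ::= E + P]
a+(E+P+P) ⇒ a+(P+P+P)   [E ::= P]
a+(P+P+P) ⇒ a+(a+P+P)   [P ::= a]
a+(a+P+P) ⇒ a+(a+a+P)   [P ::= a]
a+(a+a+P) ⇒ a+(a+a+a)   [P ::= a]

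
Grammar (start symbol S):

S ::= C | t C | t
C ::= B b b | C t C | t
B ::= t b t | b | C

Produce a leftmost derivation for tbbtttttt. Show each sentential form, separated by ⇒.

S ⇒ C ⇒ CtC ⇒ CtCtC ⇒ CtCtCtC ⇒ BbbtCtCtC ⇒ CbbtCtCtC ⇒ tbbtCtCtC ⇒ tbbtttCtC ⇒ tbbtttttC ⇒ tbbtttttt

S ⇒ C   [S ::= C]
C ⇒ CtC   [C ::= C t C]
CtC ⇒ CtCtC   [C ::= C t C]
CtCtC ⇒ CtCtCtC   [C ::= C t C]
CtCtCtC ⇒ BbbtCtCtC   [C ::= B b b]
BbbtCtCtC ⇒ CbbtCtCtC   [B ::= C]
CbbtCtCtC ⇒ tbbtCtCtC   [C ::= t]
tbbtCtCtC ⇒ tbbtttCtC   [C ::= t]
tbbtttCtC ⇒ tbbtttttC   [C ::= t]
tbbtttttC ⇒ tbbtttttt   [C ::= t]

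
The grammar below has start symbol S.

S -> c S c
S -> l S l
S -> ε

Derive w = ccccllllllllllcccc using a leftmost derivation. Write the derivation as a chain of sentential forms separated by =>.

S => cSc => ccScc => cccSccc => ccccScccc => cccclSlcccc => ccccllSllcccc => cccclllSlllcccc => ccccllllSllllcccc => cccclllllSlllllcccc => ccccllllllllllcccc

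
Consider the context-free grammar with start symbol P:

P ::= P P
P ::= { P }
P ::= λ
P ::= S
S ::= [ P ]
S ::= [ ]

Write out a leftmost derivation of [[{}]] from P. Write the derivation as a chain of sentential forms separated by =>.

P => PP   [P ::= P P]
PP => PPP   [P ::= P P]
PPP => PPPP   [P ::= P P]
PPPP => PPPPP   [P ::= P P]
PPPPP => SPPPP   [P ::= S]
SPPPP => [P]PPPP   [S ::= [ P ]]
[P]PPPP => [S]PPPP   [P ::= S]
[S]PPPP => [[P]]PPPP   [S ::= [ P ]]
[[P]]PPPP => [[{P}]]PPPP   [P ::= { P }]
[[{P}]]PPPP => [[{}]]PPPP   [P ::= λ]
[[{}]]PPPP => [[{}]]PPP   [P ::= λ]
[[{}]]PPP => [[{}]]PP   [P ::= λ]
[[{}]]PP => [[{}]]P   [P ::= λ]
[[{}]]P => [[{}]]   [P ::= λ]

P => PP => PPP => PPPP => PPPPP => SPPPP => [P]PPPP => [S]PPPP => [[P]]PPPP => [[{P}]]PPPP => [[{}]]PPPP => [[{}]]PPP => [[{}]]PP => [[{}]]P => [[{}]]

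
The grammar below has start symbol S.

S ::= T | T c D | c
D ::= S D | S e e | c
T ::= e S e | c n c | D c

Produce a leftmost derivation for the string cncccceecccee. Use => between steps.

S => TcD   [S ::= T c D]
TcD => cnccD   [T ::= c n c]
cnccD => cnccSee   [D ::= S e e]
cnccSee => cnccTcDee   [S ::= T c D]
cnccTcDee => cnccDccDee   [T ::= D c]
cnccDccDee => cnccSDccDee   [D ::= S D]
cnccSDccDee => cncccDccDee   [S ::= c]
cncccDccDee => cncccSeeccDee   [D ::= S e e]
cncccSeeccDee => cncccceeccDee   [S ::= c]
cncccceeccDee => cncccceecccee   [D ::= c]

S => TcD => cnccD => cnccSee => cnccTcDee => cnccDccDee => cnccSDccDee => cncccDccDee => cncccSeeccDee => cncccceeccDee => cncccceecccee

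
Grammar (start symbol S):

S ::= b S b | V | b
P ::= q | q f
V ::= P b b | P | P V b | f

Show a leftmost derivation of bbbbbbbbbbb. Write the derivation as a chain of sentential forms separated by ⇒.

S ⇒ bSb   [S ::= b S b]
bSb ⇒ bbSbb   [S ::= b S b]
bbSbb ⇒ bbbSbbb   [S ::= b S b]
bbbSbbb ⇒ bbbbSbbbb   [S ::= b S b]
bbbbSbbbb ⇒ bbbbbSbbbbb   [S ::= b S b]
bbbbbSbbbbb ⇒ bbbbbbbbbbb   [S ::= b]

S⇒bSb⇒bbSbb⇒bbbSbbb⇒bbbbSbbbb⇒bbbbbSbbbbb⇒bbbbbbbbbbb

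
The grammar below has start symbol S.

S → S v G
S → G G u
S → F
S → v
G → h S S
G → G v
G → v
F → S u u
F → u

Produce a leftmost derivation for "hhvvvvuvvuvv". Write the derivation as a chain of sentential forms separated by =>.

S => SvG => GGuvG => hSSGuvG => hGGuSGuvG => hGvGuSGuvG => hhSSvGuSGuvG => hhvSvGuSGuvG => hhvvvGuSGuvG => hhvvvvuSGuvG => hhvvvvuvGuvG => hhvvvvuvvuvG => hhvvvvuvvuvv

S => SvG   [S → S v G]
SvG => GGuvG   [S → G G u]
GGuvG => hSSGuvG   [G → h S S]
hSSGuvG => hGGuSGuvG   [S → G G u]
hGGuSGuvG => hGvGuSGuvG   [G → G v]
hGvGuSGuvG => hhSSvGuSGuvG   [G → h S S]
hhSSvGuSGuvG => hhvSvGuSGuvG   [S → v]
hhvSvGuSGuvG => hhvvvGuSGuvG   [S → v]
hhvvvGuSGuvG => hhvvvvuSGuvG   [G → v]
hhvvvvuSGuvG => hhvvvvuvGuvG   [S → v]
hhvvvvuvGuvG => hhvvvvuvvuvG   [G → v]
hhvvvvuvvuvG => hhvvvvuvvuvv   [G → v]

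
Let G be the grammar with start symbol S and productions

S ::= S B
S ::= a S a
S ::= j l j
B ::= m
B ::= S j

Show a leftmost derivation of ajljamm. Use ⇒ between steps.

S ⇒ SB   [S ::= S B]
SB ⇒ SBB   [S ::= S B]
SBB ⇒ aSaBB   [S ::= a S a]
aSaBB ⇒ ajljaBB   [S ::= j l j]
ajljaBB ⇒ ajljamB   [B ::= m]
ajljamB ⇒ ajljamm   [B ::= m]

S⇒SB⇒SBB⇒aSaBB⇒ajljaBB⇒ajljamB⇒ajljamm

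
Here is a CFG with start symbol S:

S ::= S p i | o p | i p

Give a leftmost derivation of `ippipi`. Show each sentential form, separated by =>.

S => Spi => Spipi => ippipi

S => Spi   [S ::= S p i]
Spi => Spipi   [S ::= S p i]
Spipi => ippipi   [S ::= i p]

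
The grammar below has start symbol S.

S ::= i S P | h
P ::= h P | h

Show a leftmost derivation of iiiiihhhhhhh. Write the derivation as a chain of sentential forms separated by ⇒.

S⇒iSP⇒iiSPP⇒iiiSPPP⇒iiiiSPPPP⇒iiiiiSPPPPP⇒iiiiihPPPPP⇒iiiiihhPPPPP⇒iiiiihhhPPPP⇒iiiiihhhhPPP⇒iiiiihhhhhPP⇒iiiiihhhhhhP⇒iiiiihhhhhhh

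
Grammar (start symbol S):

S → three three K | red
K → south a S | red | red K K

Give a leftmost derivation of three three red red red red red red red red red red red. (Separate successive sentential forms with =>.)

S => three three K => three three red K K => three three red red K => three three red red red K K => three three red red red red K K K => three three red red red red red K K K K => three three red red red red red red K K K K K => three three red red red red red red red K K K K => three three red red red red red red red red K K K => three three red red red red red red red red red K K => three three red red red red red red red red red red K => three three red red red red red red red red red red red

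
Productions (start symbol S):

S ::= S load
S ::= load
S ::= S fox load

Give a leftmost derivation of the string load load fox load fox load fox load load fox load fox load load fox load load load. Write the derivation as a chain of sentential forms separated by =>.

S => S load => S load load => S fox load load load => S load fox load load load => S fox load load fox load load load => S fox load fox load load fox load load load => S load fox load fox load load fox load load load => S fox load load fox load fox load load fox load load load => S fox load fox load load fox load fox load load fox load load load => S fox load fox load fox load load fox load fox load load fox load load load => S load fox load fox load fox load load fox load fox load load fox load load load => load load fox load fox load fox load load fox load fox load load fox load load load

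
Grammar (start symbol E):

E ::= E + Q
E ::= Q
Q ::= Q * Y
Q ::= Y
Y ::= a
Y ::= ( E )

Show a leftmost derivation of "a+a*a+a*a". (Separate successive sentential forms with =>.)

E => E+Q   [E ::= E + Q]
E+Q => E+Q+Q   [E ::= E + Q]
E+Q+Q => Q+Q+Q   [E ::= Q]
Q+Q+Q => Y+Q+Q   [Q ::= Y]
Y+Q+Q => a+Q+Q   [Y ::= a]
a+Q+Q => a+Q*Y+Q   [Q ::= Q * Y]
a+Q*Y+Q => a+Y*Y+Q   [Q ::= Y]
a+Y*Y+Q => a+a*Y+Q   [Y ::= a]
a+a*Y+Q => a+a*a+Q   [Y ::= a]
a+a*a+Q => a+a*a+Q*Y   [Q ::= Q * Y]
a+a*a+Q*Y => a+a*a+Y*Y   [Q ::= Y]
a+a*a+Y*Y => a+a*a+a*Y   [Y ::= a]
a+a*a+a*Y => a+a*a+a*a   [Y ::= a]

E => E+Q => E+Q+Q => Q+Q+Q => Y+Q+Q => a+Q+Q => a+Q*Y+Q => a+Y*Y+Q => a+a*Y+Q => a+a*a+Q => a+a*a+Q*Y => a+a*a+Y*Y => a+a*a+a*Y => a+a*a+a*a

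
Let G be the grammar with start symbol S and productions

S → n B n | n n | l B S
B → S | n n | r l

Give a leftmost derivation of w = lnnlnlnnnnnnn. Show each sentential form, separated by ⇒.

S ⇒ lBS ⇒ lnnS ⇒ lnnlBS ⇒ lnnlSS ⇒ lnnlnBnS ⇒ lnnlnSnS ⇒ lnnlnlBSnS ⇒ lnnlnlnnSnS ⇒ lnnlnlnnnnnS ⇒ lnnlnlnnnnnnn

S ⇒ lBS   [S → l B S]
lBS ⇒ lnnS   [B → n n]
lnnS ⇒ lnnlBS   [S → l B S]
lnnlBS ⇒ lnnlSS   [B → S]
lnnlSS ⇒ lnnlnBnS   [S → n B n]
lnnlnBnS ⇒ lnnlnSnS   [B → S]
lnnlnSnS ⇒ lnnlnlBSnS   [S → l B S]
lnnlnlBSnS ⇒ lnnlnlnnSnS   [B → n n]
lnnlnlnnSnS ⇒ lnnlnlnnnnnS   [S → n n]
lnnlnlnnnnnS ⇒ lnnlnlnnnnnnn   [S → n n]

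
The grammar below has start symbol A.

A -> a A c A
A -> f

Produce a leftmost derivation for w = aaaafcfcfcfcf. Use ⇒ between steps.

A ⇒ aAcA ⇒ aaAcAcA ⇒ aaaAcAcAcA ⇒ aaaaAcAcAcAcA ⇒ aaaafcAcAcAcA ⇒ aaaafcfcAcAcA ⇒ aaaafcfcfcAcA ⇒ aaaafcfcfcfcA ⇒ aaaafcfcfcfcf

A ⇒ aAcA   [A -> a A c A]
aAcA ⇒ aaAcAcA   [A -> a A c A]
aaAcAcA ⇒ aaaAcAcAcA   [A -> a A c A]
aaaAcAcAcA ⇒ aaaaAcAcAcAcA   [A -> a A c A]
aaaaAcAcAcAcA ⇒ aaaafcAcAcAcA   [A -> f]
aaaafcAcAcAcA ⇒ aaaafcfcAcAcA   [A -> f]
aaaafcfcAcAcA ⇒ aaaafcfcfcAcA   [A -> f]
aaaafcfcfcAcA ⇒ aaaafcfcfcfcA   [A -> f]
aaaafcfcfcfcA ⇒ aaaafcfcfcfcf   [A -> f]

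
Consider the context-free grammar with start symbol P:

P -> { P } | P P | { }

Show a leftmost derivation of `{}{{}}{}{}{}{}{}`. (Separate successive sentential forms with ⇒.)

P ⇒ PP ⇒ {}P ⇒ {}PP ⇒ {}PPP ⇒ {}PPPP ⇒ {}PPPPP ⇒ {}PPPPPP ⇒ {}{P}PPPPP ⇒ {}{{}}PPPPP ⇒ {}{{}}{}PPPP ⇒ {}{{}}{}{}PPP ⇒ {}{{}}{}{}{}PP ⇒ {}{{}}{}{}{}{}P ⇒ {}{{}}{}{}{}{}{}

P ⇒ PP   [P -> P P]
PP ⇒ {}P   [P -> { }]
{}P ⇒ {}PP   [P -> P P]
{}PP ⇒ {}PPP   [P -> P P]
{}PPP ⇒ {}PPPP   [P -> P P]
{}PPPP ⇒ {}PPPPP   [P -> P P]
{}PPPPP ⇒ {}PPPPPP   [P -> P P]
{}PPPPPP ⇒ {}{P}PPPPP   [P -> { P }]
{}{P}PPPPP ⇒ {}{{}}PPPPP   [P -> { }]
{}{{}}PPPPP ⇒ {}{{}}{}PPPP   [P -> { }]
{}{{}}{}PPPP ⇒ {}{{}}{}{}PPP   [P -> { }]
{}{{}}{}{}PPP ⇒ {}{{}}{}{}{}PP   [P -> { }]
{}{{}}{}{}{}PP ⇒ {}{{}}{}{}{}{}P   [P -> { }]
{}{{}}{}{}{}{}P ⇒ {}{{}}{}{}{}{}{}   [P -> { }]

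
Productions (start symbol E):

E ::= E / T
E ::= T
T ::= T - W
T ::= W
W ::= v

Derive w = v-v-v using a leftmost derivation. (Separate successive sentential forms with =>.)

E => T => T-W => T-W-W => W-W-W => v-W-W => v-v-W => v-v-v

E => T   [E ::= T]
T => T-W   [T ::= T - W]
T-W => T-W-W   [T ::= T - W]
T-W-W => W-W-W   [T ::= W]
W-W-W => v-W-W   [W ::= v]
v-W-W => v-v-W   [W ::= v]
v-v-W => v-v-v   [W ::= v]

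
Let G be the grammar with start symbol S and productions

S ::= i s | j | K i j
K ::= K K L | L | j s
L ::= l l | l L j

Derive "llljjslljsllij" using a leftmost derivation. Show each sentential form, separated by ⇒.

S ⇒ Kij ⇒ KKLij ⇒ KKLKLij ⇒ LKLKLij ⇒ lLjKLKLij ⇒ llljKLKLij ⇒ llljjsLKLij ⇒ llljjsllKLij ⇒ llljjslljsLij ⇒ llljjslljsllij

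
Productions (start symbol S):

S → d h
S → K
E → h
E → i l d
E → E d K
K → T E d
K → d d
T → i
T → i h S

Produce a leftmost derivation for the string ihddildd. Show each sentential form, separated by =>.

S => K   [S → K]
K => TEd   [K → T E d]
TEd => ihSEd   [T → i h S]
ihSEd => ihKEd   [S → K]
ihKEd => ihddEd   [K → d d]
ihddEd => ihddildd   [E → i l d]

S=>K=>TEd=>ihSEd=>ihKEd=>ihddEd=>ihddildd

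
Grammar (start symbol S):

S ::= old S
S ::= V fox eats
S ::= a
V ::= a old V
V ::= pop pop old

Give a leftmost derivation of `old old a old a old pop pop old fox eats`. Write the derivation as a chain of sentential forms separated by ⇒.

S ⇒ old S ⇒ old old S ⇒ old old V fox eats ⇒ old old a old V fox eats ⇒ old old a old a old V fox eats ⇒ old old a old a old pop pop old fox eats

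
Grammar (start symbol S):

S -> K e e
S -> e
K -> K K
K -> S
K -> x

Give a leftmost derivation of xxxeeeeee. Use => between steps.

S => Kee   [S -> K e e]
Kee => KKee   [K -> K K]
KKee => xKee   [K -> x]
xKee => xKKee   [K -> K K]
xKKee => xxKee   [K -> x]
xxKee => xxSee   [K -> S]
xxSee => xxKeeee   [S -> K e e]
xxKeeee => xxSeeee   [K -> S]
xxSeeee => xxKeeeeee   [S -> K e e]
xxKeeeeee => xxxeeeeee   [K -> x]

S => Kee => KKee => xKee => xKKee => xxKee => xxSee => xxKeeee => xxSeeee => xxKeeeeee => xxxeeeeee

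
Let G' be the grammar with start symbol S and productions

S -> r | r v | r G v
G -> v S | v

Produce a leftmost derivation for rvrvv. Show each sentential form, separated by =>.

S => rGv => rvSv => rvrvv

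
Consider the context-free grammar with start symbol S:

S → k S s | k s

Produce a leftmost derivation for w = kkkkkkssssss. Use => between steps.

S => kSs => kkSss => kkkSsss => kkkkSssss => kkkkkSsssss => kkkkkkssssss

S => kSs   [S → k S s]
kSs => kkSss   [S → k S s]
kkSss => kkkSsss   [S → k S s]
kkkSsss => kkkkSssss   [S → k S s]
kkkkSssss => kkkkkSsssss   [S → k S s]
kkkkkSsssss => kkkkkkssssss   [S → k s]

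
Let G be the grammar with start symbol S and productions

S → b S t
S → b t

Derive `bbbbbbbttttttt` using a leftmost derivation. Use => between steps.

S => bSt   [S → b S t]
bSt => bbStt   [S → b S t]
bbStt => bbbSttt   [S → b S t]
bbbSttt => bbbbStttt   [S → b S t]
bbbbStttt => bbbbbSttttt   [S → b S t]
bbbbbSttttt => bbbbbbStttttt   [S → b S t]
bbbbbbStttttt => bbbbbbbttttttt   [S → b t]

S => bSt => bbStt => bbbSttt => bbbbStttt => bbbbbSttttt => bbbbbbStttttt => bbbbbbbttttttt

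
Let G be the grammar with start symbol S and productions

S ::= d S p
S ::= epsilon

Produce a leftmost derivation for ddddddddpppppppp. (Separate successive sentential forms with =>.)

S => dSp => ddSpp => dddSppp => ddddSpppp => dddddSppppp => ddddddSpppppp => dddddddSppppppp => ddddddddSpppppppp => ddddddddpppppppp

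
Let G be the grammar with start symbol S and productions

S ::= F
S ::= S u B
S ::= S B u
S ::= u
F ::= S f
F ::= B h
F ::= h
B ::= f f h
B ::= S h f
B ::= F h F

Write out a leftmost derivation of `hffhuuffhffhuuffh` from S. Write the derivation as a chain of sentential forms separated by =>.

S => SuB   [S ::= S u B]
SuB => SBuuB   [S ::= S B u]
SBuuB => SuBBuuB   [S ::= S u B]
SuBBuuB => SBuuBBuuB   [S ::= S B u]
SBuuBBuuB => FBuuBBuuB   [S ::= F]
FBuuBBuuB => hBuuBBuuB   [F ::= h]
hBuuBBuuB => hffhuuBBuuB   [B ::= f f h]
hffhuuBBuuB => hffhuuffhBuuB   [B ::= f f h]
hffhuuffhBuuB => hffhuuffhffhuuB   [B ::= f f h]
hffhuuffhffhuuB => hffhuuffhffhuuffh   [B ::= f f h]

S => SuB => SBuuB => SuBBuuB => SBuuBBuuB => FBuuBBuuB => hBuuBBuuB => hffhuuBBuuB => hffhuuffhBuuB => hffhuuffhffhuuB => hffhuuffhffhuuffh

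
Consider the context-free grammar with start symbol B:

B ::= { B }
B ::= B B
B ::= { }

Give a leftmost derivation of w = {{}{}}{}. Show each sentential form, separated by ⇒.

B ⇒ BB ⇒ {B}B ⇒ {BB}B ⇒ {{}B}B ⇒ {{}{}}B ⇒ {{}{}}{}

B ⇒ BB   [B ::= B B]
BB ⇒ {B}B   [B ::= { B }]
{B}B ⇒ {BB}B   [B ::= B B]
{BB}B ⇒ {{}B}B   [B ::= { }]
{{}B}B ⇒ {{}{}}B   [B ::= { }]
{{}{}}B ⇒ {{}{}}{}   [B ::= { }]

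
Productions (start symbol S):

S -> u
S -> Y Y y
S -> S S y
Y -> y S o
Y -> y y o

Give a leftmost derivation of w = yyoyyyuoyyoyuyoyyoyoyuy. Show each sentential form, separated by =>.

S => SSy => YYySy => yyoYySy => yyoySoySy => yyoyYYyoySy => yyoyySoYyoySy => yyoyySSyoYyoySy => yyoyyYYySyoYyoySy => yyoyyySoYySyoYyoySy => yyoyyyuoYySyoYyoySy => yyoyyyuoyyoySyoYyoySy => yyoyyyuoyyoyuyoYyoySy => yyoyyyuoyyoyuyoyyoyoySy => yyoyyyuoyyoyuyoyyoyoyuy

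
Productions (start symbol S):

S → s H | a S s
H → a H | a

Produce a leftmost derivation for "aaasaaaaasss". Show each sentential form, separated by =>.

S => aSs => aaSss => aaaSsss => aaasHsss => aaasaHsss => aaasaaHsss => aaasaaaHsss => aaasaaaaHsss => aaasaaaaasss

S => aSs   [S → a S s]
aSs => aaSss   [S → a S s]
aaSss => aaaSsss   [S → a S s]
aaaSsss => aaasHsss   [S → s H]
aaasHsss => aaasaHsss   [H → a H]
aaasaHsss => aaasaaHsss   [H → a H]
aaasaaHsss => aaasaaaHsss   [H → a H]
aaasaaaHsss => aaasaaaaHsss   [H → a H]
aaasaaaaHsss => aaasaaaaasss   [H → a]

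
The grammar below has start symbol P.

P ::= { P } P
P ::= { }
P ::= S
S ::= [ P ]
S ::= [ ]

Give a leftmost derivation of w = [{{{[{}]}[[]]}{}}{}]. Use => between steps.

P => S => [P] => [{P}P] => [{{P}P}P] => [{{{P}P}P}P] => [{{{S}P}P}P] => [{{{[P]}P}P}P] => [{{{[{}]}P}P}P] => [{{{[{}]}S}P}P] => [{{{[{}]}[P]}P}P] => [{{{[{}]}[S]}P}P] => [{{{[{}]}[[]]}P}P] => [{{{[{}]}[[]]}{}}P] => [{{{[{}]}[[]]}{}}{}]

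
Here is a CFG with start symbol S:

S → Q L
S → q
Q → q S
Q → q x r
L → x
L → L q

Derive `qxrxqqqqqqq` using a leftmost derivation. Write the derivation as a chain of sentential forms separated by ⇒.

S ⇒ QL   [S → Q L]
QL ⇒ qxrL   [Q → q x r]
qxrL ⇒ qxrLq   [L → L q]
qxrLq ⇒ qxrLqq   [L → L q]
qxrLqq ⇒ qxrLqqq   [L → L q]
qxrLqqq ⇒ qxrLqqqq   [L → L q]
qxrLqqqq ⇒ qxrLqqqqq   [L → L q]
qxrLqqqqq ⇒ qxrLqqqqqq   [L → L q]
qxrLqqqqqq ⇒ qxrLqqqqqqq   [L → L q]
qxrLqqqqqqq ⇒ qxrxqqqqqqq   [L → x]

S ⇒ QL ⇒ qxrL ⇒ qxrLq ⇒ qxrLqq ⇒ qxrLqqq ⇒ qxrLqqqq ⇒ qxrLqqqqq ⇒ qxrLqqqqqq ⇒ qxrLqqqqqqq ⇒ qxrxqqqqqqq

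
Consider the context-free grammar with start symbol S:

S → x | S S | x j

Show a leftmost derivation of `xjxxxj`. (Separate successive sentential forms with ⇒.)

S ⇒ SS ⇒ SSS ⇒ xjSS ⇒ xjxS ⇒ xjxSS ⇒ xjxxS ⇒ xjxxxj

S ⇒ SS   [S → S S]
SS ⇒ SSS   [S → S S]
SSS ⇒ xjSS   [S → x j]
xjSS ⇒ xjxS   [S → x]
xjxS ⇒ xjxSS   [S → S S]
xjxSS ⇒ xjxxS   [S → x]
xjxxS ⇒ xjxxxj   [S → x j]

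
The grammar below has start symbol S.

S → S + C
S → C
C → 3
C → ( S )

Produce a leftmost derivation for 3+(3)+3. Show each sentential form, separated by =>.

S => S+C   [S → S + C]
S+C => S+C+C   [S → S + C]
S+C+C => C+C+C   [S → C]
C+C+C => 3+C+C   [C → 3]
3+C+C => 3+(S)+C   [C → ( S )]
3+(S)+C => 3+(C)+C   [S → C]
3+(C)+C => 3+(3)+C   [C → 3]
3+(3)+C => 3+(3)+3   [C → 3]

S => S+C => S+C+C => C+C+C => 3+C+C => 3+(S)+C => 3+(C)+C => 3+(3)+C => 3+(3)+3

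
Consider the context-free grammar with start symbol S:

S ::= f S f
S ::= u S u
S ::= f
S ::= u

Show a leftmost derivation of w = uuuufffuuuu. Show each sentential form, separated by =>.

S => uSu   [S ::= u S u]
uSu => uuSuu   [S ::= u S u]
uuSuu => uuuSuuu   [S ::= u S u]
uuuSuuu => uuuuSuuuu   [S ::= u S u]
uuuuSuuuu => uuuufSfuuuu   [S ::= f S f]
uuuufSfuuuu => uuuufffuuuu   [S ::= f]

S => uSu => uuSuu => uuuSuuu => uuuuSuuuu => uuuufSfuuuu => uuuufffuuuu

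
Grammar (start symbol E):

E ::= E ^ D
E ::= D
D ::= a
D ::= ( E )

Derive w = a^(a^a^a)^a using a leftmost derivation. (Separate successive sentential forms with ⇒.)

E ⇒ E^D ⇒ E^D^D ⇒ D^D^D ⇒ a^D^D ⇒ a^(E)^D ⇒ a^(E^D)^D ⇒ a^(E^D^D)^D ⇒ a^(D^D^D)^D ⇒ a^(a^D^D)^D ⇒ a^(a^a^D)^D ⇒ a^(a^a^a)^D ⇒ a^(a^a^a)^a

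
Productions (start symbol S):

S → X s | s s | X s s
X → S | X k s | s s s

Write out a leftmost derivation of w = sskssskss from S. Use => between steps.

S => Xs   [S → X s]
Xs => Xkss   [X → X k s]
Xkss => Skss   [X → S]
Skss => Xsskss   [S → X s s]
Xsskss => Xkssskss   [X → X k s]
Xkssskss => Skssskss   [X → S]
Skssskss => sskssskss   [S → s s]

S => Xs => Xkss => Skss => Xsskss => Xkssskss => Skssskss => sskssskss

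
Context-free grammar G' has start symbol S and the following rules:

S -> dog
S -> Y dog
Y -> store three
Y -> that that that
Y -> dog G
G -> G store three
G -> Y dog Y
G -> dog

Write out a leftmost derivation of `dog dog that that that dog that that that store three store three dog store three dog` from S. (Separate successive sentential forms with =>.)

S => Y dog   [S -> Y dog]
Y dog => dog G dog   [Y -> dog G]
dog G dog => dog Y dog Y dog   [G -> Y dog Y]
dog Y dog Y dog => dog dog G dog Y dog   [Y -> dog G]
dog dog G dog Y dog => dog dog G store three dog Y dog   [G -> G store three]
dog dog G store three dog Y dog => dog dog G store three store three dog Y dog   [G -> G store three]
dog dog G store three store three dog Y dog => dog dog Y dog Y store three store three dog Y dog   [G -> Y dog Y]
dog dog Y dog Y store three store three dog Y dog => dog dog that that that dog Y store three store three dog Y dog   [Y -> that that that]
dog dog that that that dog Y store three store three dog Y dog => dog dog that that that dog that that that store three store three dog Y dog   [Y -> that that that]
dog dog that that that dog that that that store three store three dog Y dog => dog dog that that that dog that that that store three store three dog store three dog   [Y -> store three]

S => Y dog => dog G dog => dog Y dog Y dog => dog dog G dog Y dog => dog dog G store three dog Y dog => dog dog G store three store three dog Y dog => dog dog Y dog Y store three store three dog Y dog => dog dog that that that dog Y store three store three dog Y dog => dog dog that that that dog that that that store three store three dog Y dog => dog dog that that that dog that that that store three store three dog store three dog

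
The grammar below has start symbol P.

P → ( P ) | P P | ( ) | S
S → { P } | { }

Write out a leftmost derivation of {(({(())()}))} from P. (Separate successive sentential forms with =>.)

P => S => {P} => {(P)} => {((P))} => {((S))} => {(({P}))} => {(({PP}))} => {(({(P)P}))} => {(({(())P}))} => {(({(())()}))}

P => S   [P → S]
S => {P}   [S → { P }]
{P} => {(P)}   [P → ( P )]
{(P)} => {((P))}   [P → ( P )]
{((P))} => {((S))}   [P → S]
{((S))} => {(({P}))}   [S → { P }]
{(({P}))} => {(({PP}))}   [P → P P]
{(({PP}))} => {(({(P)P}))}   [P → ( P )]
{(({(P)P}))} => {(({(())P}))}   [P → ( )]
{(({(())P}))} => {(({(())()}))}   [P → ( )]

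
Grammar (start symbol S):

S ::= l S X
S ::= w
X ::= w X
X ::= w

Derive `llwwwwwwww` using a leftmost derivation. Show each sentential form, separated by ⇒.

S⇒lSX⇒llSXX⇒llwXX⇒llwwXX⇒llwwwXX⇒llwwwwX⇒llwwwwwX⇒llwwwwwwX⇒llwwwwwwwX⇒llwwwwwwww

S ⇒ lSX   [S ::= l S X]
lSX ⇒ llSXX   [S ::= l S X]
llSXX ⇒ llwXX   [S ::= w]
llwXX ⇒ llwwXX   [X ::= w X]
llwwXX ⇒ llwwwXX   [X ::= w X]
llwwwXX ⇒ llwwwwX   [X ::= w]
llwwwwX ⇒ llwwwwwX   [X ::= w X]
llwwwwwX ⇒ llwwwwwwX   [X ::= w X]
llwwwwwwX ⇒ llwwwwwwwX   [X ::= w X]
llwwwwwwwX ⇒ llwwwwwwww   [X ::= w]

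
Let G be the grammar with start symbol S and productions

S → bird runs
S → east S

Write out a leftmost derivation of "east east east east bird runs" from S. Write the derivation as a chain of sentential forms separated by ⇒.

S ⇒ east S ⇒ east east S ⇒ east east east S ⇒ east east east east S ⇒ east east east east bird runs

S ⇒ east S   [S → east S]
east S ⇒ east east S   [S → east S]
east east S ⇒ east east east S   [S → east S]
east east east S ⇒ east east east east S   [S → east S]
east east east east S ⇒ east east east east bird runs   [S → bird runs]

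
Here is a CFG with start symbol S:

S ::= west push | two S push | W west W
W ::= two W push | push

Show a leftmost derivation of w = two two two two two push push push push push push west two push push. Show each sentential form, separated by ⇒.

S ⇒ W west W ⇒ two W push west W ⇒ two two W push push west W ⇒ two two two W push push push west W ⇒ two two two two W push push push push west W ⇒ two two two two two W push push push push push west W ⇒ two two two two two push push push push push push west W ⇒ two two two two two push push push push push push west two W push ⇒ two two two two two push push push push push push west two push push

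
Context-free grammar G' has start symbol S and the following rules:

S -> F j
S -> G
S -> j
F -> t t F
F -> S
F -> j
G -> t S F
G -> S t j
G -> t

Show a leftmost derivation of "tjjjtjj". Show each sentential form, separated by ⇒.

S⇒Fj⇒Sj⇒Gj⇒Stjj⇒Gtjj⇒tSFtjj⇒tFjFtjj⇒tSjFtjj⇒tjjFtjj⇒tjjStjj⇒tjjjtjj

S ⇒ Fj   [S -> F j]
Fj ⇒ Sj   [F -> S]
Sj ⇒ Gj   [S -> G]
Gj ⇒ Stjj   [G -> S t j]
Stjj ⇒ Gtjj   [S -> G]
Gtjj ⇒ tSFtjj   [G -> t S F]
tSFtjj ⇒ tFjFtjj   [S -> F j]
tFjFtjj ⇒ tSjFtjj   [F -> S]
tSjFtjj ⇒ tjjFtjj   [S -> j]
tjjFtjj ⇒ tjjStjj   [F -> S]
tjjStjj ⇒ tjjjtjj   [S -> j]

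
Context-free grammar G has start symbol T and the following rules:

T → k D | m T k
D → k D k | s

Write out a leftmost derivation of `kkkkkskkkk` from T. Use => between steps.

T => kD => kkDk => kkkDkk => kkkkDkkk => kkkkkDkkkk => kkkkkskkkk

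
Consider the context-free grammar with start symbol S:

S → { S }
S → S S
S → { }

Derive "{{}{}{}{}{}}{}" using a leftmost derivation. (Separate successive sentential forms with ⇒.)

S ⇒ SS ⇒ {S}S ⇒ {SS}S ⇒ {SSS}S ⇒ {SSSS}S ⇒ {{}SSS}S ⇒ {{}SSSS}S ⇒ {{}{}SSS}S ⇒ {{}{}{}SS}S ⇒ {{}{}{}{}S}S ⇒ {{}{}{}{}{}}S ⇒ {{}{}{}{}{}}{}

S ⇒ SS   [S → S S]
SS ⇒ {S}S   [S → { S }]
{S}S ⇒ {SS}S   [S → S S]
{SS}S ⇒ {SSS}S   [S → S S]
{SSS}S ⇒ {SSSS}S   [S → S S]
{SSSS}S ⇒ {{}SSS}S   [S → { }]
{{}SSS}S ⇒ {{}SSSS}S   [S → S S]
{{}SSSS}S ⇒ {{}{}SSS}S   [S → { }]
{{}{}SSS}S ⇒ {{}{}{}SS}S   [S → { }]
{{}{}{}SS}S ⇒ {{}{}{}{}S}S   [S → { }]
{{}{}{}{}S}S ⇒ {{}{}{}{}{}}S   [S → { }]
{{}{}{}{}{}}S ⇒ {{}{}{}{}{}}{}   [S → { }]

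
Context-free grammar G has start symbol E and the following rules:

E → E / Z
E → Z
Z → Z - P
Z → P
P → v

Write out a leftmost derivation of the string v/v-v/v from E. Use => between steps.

E => E/Z => E/Z/Z => Z/Z/Z => P/Z/Z => v/Z/Z => v/Z-P/Z => v/P-P/Z => v/v-P/Z => v/v-v/Z => v/v-v/P => v/v-v/v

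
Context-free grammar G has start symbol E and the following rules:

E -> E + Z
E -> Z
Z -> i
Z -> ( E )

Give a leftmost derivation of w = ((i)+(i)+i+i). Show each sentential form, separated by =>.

E=>Z=>(E)=>(E+Z)=>(E+Z+Z)=>(E+Z+Z+Z)=>(Z+Z+Z+Z)=>((E)+Z+Z+Z)=>((Z)+Z+Z+Z)=>((i)+Z+Z+Z)=>((i)+(E)+Z+Z)=>((i)+(Z)+Z+Z)=>((i)+(i)+Z+Z)=>((i)+(i)+i+Z)=>((i)+(i)+i+i)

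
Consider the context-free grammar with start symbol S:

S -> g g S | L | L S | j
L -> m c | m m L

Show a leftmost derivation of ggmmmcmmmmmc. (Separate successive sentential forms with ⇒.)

S ⇒ ggS ⇒ ggLS ⇒ ggmmLS ⇒ ggmmmcS ⇒ ggmmmcL ⇒ ggmmmcmmL ⇒ ggmmmcmmmmL ⇒ ggmmmcmmmmmc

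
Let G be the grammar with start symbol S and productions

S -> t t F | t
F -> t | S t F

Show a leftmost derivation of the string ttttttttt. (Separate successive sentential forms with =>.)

S => ttF => ttStF => ttttFtF => ttttttF => ttttttStF => ttttttttF => ttttttttt

S => ttF   [S -> t t F]
ttF => ttStF   [F -> S t F]
ttStF => ttttFtF   [S -> t t F]
ttttFtF => ttttttF   [F -> t]
ttttttF => ttttttStF   [F -> S t F]
ttttttStF => ttttttttF   [S -> t]
ttttttttF => ttttttttt   [F -> t]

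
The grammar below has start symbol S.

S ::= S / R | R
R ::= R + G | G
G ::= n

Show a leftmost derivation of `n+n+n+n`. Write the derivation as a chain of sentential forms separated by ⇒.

S ⇒ R ⇒ R+G ⇒ R+G+G ⇒ R+G+G+G ⇒ G+G+G+G ⇒ n+G+G+G ⇒ n+n+G+G ⇒ n+n+n+G ⇒ n+n+n+n

S ⇒ R   [S ::= R]
R ⇒ R+G   [R ::= R + G]
R+G ⇒ R+G+G   [R ::= R + G]
R+G+G ⇒ R+G+G+G   [R ::= R + G]
R+G+G+G ⇒ G+G+G+G   [R ::= G]
G+G+G+G ⇒ n+G+G+G   [G ::= n]
n+G+G+G ⇒ n+n+G+G   [G ::= n]
n+n+G+G ⇒ n+n+n+G   [G ::= n]
n+n+n+G ⇒ n+n+n+n   [G ::= n]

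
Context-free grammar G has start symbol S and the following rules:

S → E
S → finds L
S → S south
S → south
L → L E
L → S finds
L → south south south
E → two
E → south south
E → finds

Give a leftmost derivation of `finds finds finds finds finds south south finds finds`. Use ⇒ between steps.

S ⇒ finds L ⇒ finds S finds ⇒ finds finds L finds ⇒ finds finds L E finds ⇒ finds finds L E E finds ⇒ finds finds L E E E finds ⇒ finds finds S finds E E E finds ⇒ finds finds E finds E E E finds ⇒ finds finds finds finds E E E finds ⇒ finds finds finds finds finds E E finds ⇒ finds finds finds finds finds south south E finds ⇒ finds finds finds finds finds south south finds finds

S ⇒ finds L   [S → finds L]
finds L ⇒ finds S finds   [L → S finds]
finds S finds ⇒ finds finds L finds   [S → finds L]
finds finds L finds ⇒ finds finds L E finds   [L → L E]
finds finds L E finds ⇒ finds finds L E E finds   [L → L E]
finds finds L E E finds ⇒ finds finds L E E E finds   [L → L E]
finds finds L E E E finds ⇒ finds finds S finds E E E finds   [L → S finds]
finds finds S finds E E E finds ⇒ finds finds E finds E E E finds   [S → E]
finds finds E finds E E E finds ⇒ finds finds finds finds E E E finds   [E → finds]
finds finds finds finds E E E finds ⇒ finds finds finds finds finds E E finds   [E → finds]
finds finds finds finds finds E E finds ⇒ finds finds finds finds finds south south E finds   [E → south south]
finds finds finds finds finds south south E finds ⇒ finds finds finds finds finds south south finds finds   [E → finds]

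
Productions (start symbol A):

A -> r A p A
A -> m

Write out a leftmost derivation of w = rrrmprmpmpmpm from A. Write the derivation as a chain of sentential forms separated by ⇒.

A ⇒ rApA ⇒ rrApApA ⇒ rrrApApApA ⇒ rrrmpApApA ⇒ rrrmprApApApA ⇒ rrrmprmpApApA ⇒ rrrmprmpmpApA ⇒ rrrmprmpmpmpA ⇒ rrrmprmpmpmpm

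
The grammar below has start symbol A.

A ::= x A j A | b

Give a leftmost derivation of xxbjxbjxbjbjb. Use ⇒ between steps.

A ⇒ xAjA   [A ::= x A j A]
xAjA ⇒ xxAjAjA   [A ::= x A j A]
xxAjAjA ⇒ xxbjAjA   [A ::= b]
xxbjAjA ⇒ xxbjxAjAjA   [A ::= x A j A]
xxbjxAjAjA ⇒ xxbjxbjAjA   [A ::= b]
xxbjxbjAjA ⇒ xxbjxbjxAjAjA   [A ::= x A j A]
xxbjxbjxAjAjA ⇒ xxbjxbjxbjAjA   [A ::= b]
xxbjxbjxbjAjA ⇒ xxbjxbjxbjbjA   [A ::= b]
xxbjxbjxbjbjA ⇒ xxbjxbjxbjbjb   [A ::= b]

A ⇒ xAjA ⇒ xxAjAjA ⇒ xxbjAjA ⇒ xxbjxAjAjA ⇒ xxbjxbjAjA ⇒ xxbjxbjxAjAjA ⇒ xxbjxbjxbjAjA ⇒ xxbjxbjxbjbjA ⇒ xxbjxbjxbjbjb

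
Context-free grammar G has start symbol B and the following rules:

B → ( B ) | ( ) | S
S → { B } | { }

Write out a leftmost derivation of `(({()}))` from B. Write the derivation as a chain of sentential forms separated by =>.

B => (B)   [B → ( B )]
(B) => ((B))   [B → ( B )]
((B)) => ((S))   [B → S]
((S)) => (({B}))   [S → { B }]
(({B})) => (({()}))   [B → ( )]

B => (B) => ((B)) => ((S)) => (({B})) => (({()}))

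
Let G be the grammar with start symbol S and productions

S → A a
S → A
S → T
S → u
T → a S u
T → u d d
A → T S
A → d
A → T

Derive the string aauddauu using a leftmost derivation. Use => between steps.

S=>T=>aSu=>aTu=>aaSuu=>aaAauu=>aaTauu=>aauddauu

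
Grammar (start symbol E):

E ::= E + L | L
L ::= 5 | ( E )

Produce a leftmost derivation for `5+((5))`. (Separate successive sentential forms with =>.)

E => E+L => L+L => 5+L => 5+(E) => 5+(L) => 5+((E)) => 5+((L)) => 5+((5))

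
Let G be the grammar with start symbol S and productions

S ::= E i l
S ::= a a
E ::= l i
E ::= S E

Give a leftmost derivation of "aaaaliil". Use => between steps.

S => Eil   [S ::= E i l]
Eil => SEil   [E ::= S E]
SEil => aaEil   [S ::= a a]
aaEil => aaSEil   [E ::= S E]
aaSEil => aaaaEil   [S ::= a a]
aaaaEil => aaaaliil   [E ::= l i]

S=>Eil=>SEil=>aaEil=>aaSEil=>aaaaEil=>aaaaliil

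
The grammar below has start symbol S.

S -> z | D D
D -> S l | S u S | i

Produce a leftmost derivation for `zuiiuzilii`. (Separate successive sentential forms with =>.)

S => DD   [S -> D D]
DD => SuSD   [D -> S u S]
SuSD => zuSD   [S -> z]
zuSD => zuDDD   [S -> D D]
zuDDD => zuSlDD   [D -> S l]
zuSlDD => zuDDlDD   [S -> D D]
zuDDlDD => zuSuSDlDD   [D -> S u S]
zuSuSDlDD => zuDDuSDlDD   [S -> D D]
zuDDuSDlDD => zuiDuSDlDD   [D -> i]
zuiDuSDlDD => zuiiuSDlDD   [D -> i]
zuiiuSDlDD => zuiiuzDlDD   [S -> z]
zuiiuzDlDD => zuiiuzilDD   [D -> i]
zuiiuzilDD => zuiiuziliD   [D -> i]
zuiiuziliD => zuiiuzilii   [D -> i]

S => DD => SuSD => zuSD => zuDDD => zuSlDD => zuDDlDD => zuSuSDlDD => zuDDuSDlDD => zuiDuSDlDD => zuiiuSDlDD => zuiiuzDlDD => zuiiuzilDD => zuiiuziliD => zuiiuzilii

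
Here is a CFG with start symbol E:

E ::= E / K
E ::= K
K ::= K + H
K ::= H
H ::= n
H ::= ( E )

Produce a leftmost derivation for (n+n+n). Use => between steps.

E => K => H => (E) => (K) => (K+H) => (K+H+H) => (H+H+H) => (n+H+H) => (n+n+H) => (n+n+n)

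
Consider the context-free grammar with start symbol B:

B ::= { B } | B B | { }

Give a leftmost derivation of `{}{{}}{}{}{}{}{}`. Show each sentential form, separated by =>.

B => BB   [B ::= B B]
BB => BBB   [B ::= B B]
BBB => BBBB   [B ::= B B]
BBBB => {}BBB   [B ::= { }]
{}BBB => {}BBBB   [B ::= B B]
{}BBBB => {}{B}BBB   [B ::= { B }]
{}{B}BBB => {}{{}}BBB   [B ::= { }]
{}{{}}BBB => {}{{}}BBBB   [B ::= B B]
{}{{}}BBBB => {}{{}}BBBBB   [B ::= B B]
{}{{}}BBBBB => {}{{}}{}BBBB   [B ::= { }]
{}{{}}{}BBBB => {}{{}}{}{}BBB   [B ::= { }]
{}{{}}{}{}BBB => {}{{}}{}{}{}BB   [B ::= { }]
{}{{}}{}{}{}BB => {}{{}}{}{}{}{}B   [B ::= { }]
{}{{}}{}{}{}{}B => {}{{}}{}{}{}{}{}   [B ::= { }]

B => BB => BBB => BBBB => {}BBB => {}BBBB => {}{B}BBB => {}{{}}BBB => {}{{}}BBBB => {}{{}}BBBBB => {}{{}}{}BBBB => {}{{}}{}{}BBB => {}{{}}{}{}{}BB => {}{{}}{}{}{}{}B => {}{{}}{}{}{}{}{}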